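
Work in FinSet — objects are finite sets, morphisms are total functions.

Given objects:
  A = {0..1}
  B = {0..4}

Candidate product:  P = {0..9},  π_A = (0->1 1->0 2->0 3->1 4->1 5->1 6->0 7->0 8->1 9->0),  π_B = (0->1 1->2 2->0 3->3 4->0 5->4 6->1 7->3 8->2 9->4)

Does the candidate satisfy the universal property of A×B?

Answer: VALID PRODUCT

Derivation:
|A|·|B| = 2·5 = 10;  |P| = 10
Check the pairing map k ↦ (π_A(k), π_B(k)):
  0 -> (1,1)
  1 -> (0,2)
  2 -> (0,0)
  3 -> (1,3)
  4 -> (1,0)
  5 -> (1,4)
  6 -> (0,1)
  7 -> (0,3)
  8 -> (1,2)
  9 -> (0,4)
distinct pairs in image: 10 / 10 needed
  → bijection onto A×B; projections well-typed.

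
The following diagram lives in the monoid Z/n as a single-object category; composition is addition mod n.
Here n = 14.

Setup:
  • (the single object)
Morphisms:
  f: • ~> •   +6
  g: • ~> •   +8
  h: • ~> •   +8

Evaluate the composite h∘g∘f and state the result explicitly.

  0 +6≡6 +8≡0 +8≡8  (mod 14)
result: +8

Answer: +8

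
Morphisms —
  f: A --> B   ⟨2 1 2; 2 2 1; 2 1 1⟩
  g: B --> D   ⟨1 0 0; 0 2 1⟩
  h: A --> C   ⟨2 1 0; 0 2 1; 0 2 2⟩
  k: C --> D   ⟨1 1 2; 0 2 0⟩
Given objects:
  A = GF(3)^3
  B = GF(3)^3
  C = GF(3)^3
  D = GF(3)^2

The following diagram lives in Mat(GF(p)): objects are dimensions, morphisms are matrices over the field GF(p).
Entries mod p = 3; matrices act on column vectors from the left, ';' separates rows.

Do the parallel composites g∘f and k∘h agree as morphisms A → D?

Path 1 = f;g:
  e0=⟨1,0,0⟩ f-->⟨2,2,2⟩ g-->⟨2,0⟩
  e1=⟨0,1,0⟩ f-->⟨1,2,1⟩ g-->⟨1,2⟩
  e2=⟨0,0,1⟩ f-->⟨2,1,1⟩ g-->⟨2,0⟩
  result₁ = ⟨2 1 2; 0 2 0⟩
Path 2 = h;k:
  e0=⟨1,0,0⟩ h-->⟨2,0,0⟩ k-->⟨2,0⟩
  e1=⟨0,1,0⟩ h-->⟨1,2,2⟩ k-->⟨1,1⟩
  e2=⟨0,0,1⟩ h-->⟨0,1,2⟩ k-->⟨2,2⟩
  result₂ = ⟨2 1 2; 0 1 2⟩
Equal? differ; not commutative

Answer: DOES NOT COMMUTE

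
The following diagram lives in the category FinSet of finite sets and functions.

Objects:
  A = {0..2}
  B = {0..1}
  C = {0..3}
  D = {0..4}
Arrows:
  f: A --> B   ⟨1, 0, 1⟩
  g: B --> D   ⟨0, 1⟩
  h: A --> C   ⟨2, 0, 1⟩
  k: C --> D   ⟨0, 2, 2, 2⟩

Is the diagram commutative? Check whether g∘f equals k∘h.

Along f;g (path 1):
  0 f-->1 g-->1
  1 f-->0 g-->0
  2 f-->1 g-->1
  ⟦path⟧₁ = ⟨1, 0, 1⟩
Along h;k (path 2):
  0 h-->2 k-->2
  1 h-->0 k-->0
  2 h-->1 k-->2
  ⟦path⟧₂ = ⟨2, 0, 2⟩
Equal? distinct morphisms ✗

Answer: DOES NOT COMMUTE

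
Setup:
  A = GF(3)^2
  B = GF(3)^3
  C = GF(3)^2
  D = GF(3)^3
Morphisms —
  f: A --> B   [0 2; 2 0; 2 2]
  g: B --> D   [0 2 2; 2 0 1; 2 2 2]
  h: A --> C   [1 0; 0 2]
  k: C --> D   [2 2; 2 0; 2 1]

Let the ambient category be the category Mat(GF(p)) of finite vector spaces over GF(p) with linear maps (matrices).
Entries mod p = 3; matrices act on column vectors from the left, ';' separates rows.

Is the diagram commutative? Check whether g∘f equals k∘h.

Answer: COMMUTES

Trace:
Along f;g (path 1):
  e0=(1,0) f-->(0,2,2) g-->(2,2,2)
  e1=(0,1) f-->(2,0,2) g-->(1,0,2)
  composite₁ = [2 1; 2 0; 2 2]
Along h;k (path 2):
  e0=(1,0) h-->(1,0) k-->(2,2,2)
  e1=(0,1) h-->(0,2) k-->(1,0,2)
  composite₂ = [2 1; 2 0; 2 2]
Equal? same morphism ✓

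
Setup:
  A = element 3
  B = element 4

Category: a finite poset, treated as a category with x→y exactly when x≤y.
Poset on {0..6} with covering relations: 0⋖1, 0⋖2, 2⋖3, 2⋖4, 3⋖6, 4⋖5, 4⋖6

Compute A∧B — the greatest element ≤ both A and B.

Answer: A∧B = 2

Trace:
Common predecessors of 3,4: {0,2}
  0 <= 2
  2 <= 2
glb = 2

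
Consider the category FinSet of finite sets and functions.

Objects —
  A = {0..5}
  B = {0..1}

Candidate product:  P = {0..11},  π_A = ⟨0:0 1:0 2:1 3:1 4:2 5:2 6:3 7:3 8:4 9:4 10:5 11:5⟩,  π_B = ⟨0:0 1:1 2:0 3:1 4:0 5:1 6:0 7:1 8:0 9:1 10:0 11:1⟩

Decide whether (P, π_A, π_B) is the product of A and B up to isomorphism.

Answer: VALID PRODUCT

Work:
|A|·|B| = 6·2 = 12;  |P| = 12
Check the pairing map k ↦ (π_A(k), π_B(k)):
  0 : (0,0)
  1 : (0,1)
  2 : (1,0)
  3 : (1,1)
  4 : (2,0)
  5 : (2,1)
  6 : (3,0)
  7 : (3,1)
  8 : (4,0)
  9 : (4,1)
  10 : (5,0)
  11 : (5,1)
distinct pairs in image: 12 / 12 needed
  → bijection onto A×B; projections well-typed.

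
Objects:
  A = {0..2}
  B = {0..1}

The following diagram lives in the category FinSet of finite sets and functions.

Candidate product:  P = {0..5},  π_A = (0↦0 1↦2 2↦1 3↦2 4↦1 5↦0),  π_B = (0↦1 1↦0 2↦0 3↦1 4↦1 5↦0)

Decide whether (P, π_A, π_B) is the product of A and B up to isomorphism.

Answer: VALID PRODUCT

Derivation:
|A|·|B| = 3·2 = 6;  |P| = 6
Check the pairing map k ↦ (π_A(k), π_B(k)):
  0 ↦ (0,1)
  1 ↦ (2,0)
  2 ↦ (1,0)
  3 ↦ (2,1)
  4 ↦ (1,1)
  5 ↦ (0,0)
distinct pairs in image: 6 / 6 needed
  → bijection onto A×B; projections well-typed.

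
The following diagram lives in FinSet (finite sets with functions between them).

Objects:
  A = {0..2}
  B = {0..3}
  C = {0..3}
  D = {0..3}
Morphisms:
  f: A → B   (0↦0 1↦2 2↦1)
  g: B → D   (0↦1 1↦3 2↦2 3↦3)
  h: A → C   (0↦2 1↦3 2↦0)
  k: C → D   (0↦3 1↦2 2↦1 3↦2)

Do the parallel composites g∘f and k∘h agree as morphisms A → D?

Answer: COMMUTES

Work:
Path 1 = f;g:
  0 f→0 g→1
  1 f→2 g→2
  2 f→1 g→3
  result₁ = (0↦1 1↦2 2↦3)
Path 2 = h;k:
  0 h→2 k→1
  1 h→3 k→2
  2 h→0 k→3
  result₂ = (0↦1 1↦2 2↦3)
Equal? YES — commutes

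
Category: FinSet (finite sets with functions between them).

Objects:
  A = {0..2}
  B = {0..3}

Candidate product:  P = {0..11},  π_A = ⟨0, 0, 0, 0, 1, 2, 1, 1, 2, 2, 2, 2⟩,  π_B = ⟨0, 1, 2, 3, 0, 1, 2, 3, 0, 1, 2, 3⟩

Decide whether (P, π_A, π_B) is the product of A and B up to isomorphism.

|A|·|B| = 3·4 = 12;  |P| = 12
Check the pairing map k ↦ (π_A(k), π_B(k)):
  0 -> (0,0)
  1 -> (0,1)
  2 -> (0,2)
  3 -> (0,3)
  4 -> (1,0)
  5 -> (2,1)
  6 -> (1,2)
  7 -> (1,3)
  8 -> (2,0)
  9 -> (2,1)  ✗ repeats pair of k=5
  10 -> (2,2)
  11 -> (2,3)
distinct pairs in image: 11 / 12 needed
  → (2,1) hit at k=5 and k=9

Answer: NOT A VALID PRODUCT — duplicate pair at indices 9,5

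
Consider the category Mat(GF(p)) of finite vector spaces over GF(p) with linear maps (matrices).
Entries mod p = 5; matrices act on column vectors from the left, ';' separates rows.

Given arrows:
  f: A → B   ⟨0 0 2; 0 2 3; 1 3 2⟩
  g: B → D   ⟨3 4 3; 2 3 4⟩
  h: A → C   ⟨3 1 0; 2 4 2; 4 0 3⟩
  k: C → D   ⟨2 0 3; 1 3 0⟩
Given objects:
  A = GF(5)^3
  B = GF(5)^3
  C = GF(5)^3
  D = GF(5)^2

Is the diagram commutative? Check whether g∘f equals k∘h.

Path 1 = f;g:
  e0=(1,0,0) f→(0,0,1) g→(3,4)
  e1=(0,1,0) f→(0,2,3) g→(2,3)
  e2=(0,0,1) f→(2,3,2) g→(4,1)
  ⟦path⟧₁ = ⟨3 2 4; 4 3 1⟩
Path 2 = h;k:
  e0=(1,0,0) h→(3,2,4) k→(3,4)
  e1=(0,1,0) h→(1,4,0) k→(2,3)
  e2=(0,0,1) h→(0,2,3) k→(4,1)
  ⟦path⟧₂ = ⟨3 2 4; 4 3 1⟩
Equal? same morphism ✓

Answer: COMMUTES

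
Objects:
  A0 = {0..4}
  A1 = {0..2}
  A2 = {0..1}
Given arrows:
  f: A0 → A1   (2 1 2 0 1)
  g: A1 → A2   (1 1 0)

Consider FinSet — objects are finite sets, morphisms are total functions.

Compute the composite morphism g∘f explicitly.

Answer: (0 1 0 1 1)

Derivation:
  0 f→2 g→0
  1 f→1 g→1
  2 f→2 g→0
  3 f→0 g→1
  4 f→1 g→1
⟦path⟧: (0 1 0 1 1)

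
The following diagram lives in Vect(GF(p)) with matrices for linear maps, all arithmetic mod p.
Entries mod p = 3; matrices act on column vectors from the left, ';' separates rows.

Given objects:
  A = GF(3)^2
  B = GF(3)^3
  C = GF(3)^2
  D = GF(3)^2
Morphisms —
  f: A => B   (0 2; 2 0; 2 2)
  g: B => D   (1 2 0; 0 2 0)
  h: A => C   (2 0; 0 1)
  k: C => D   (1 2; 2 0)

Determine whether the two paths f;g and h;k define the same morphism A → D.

Answer: DOES NOT COMMUTE

Work:
1) trace f;g:
  e0=⟨1,0⟩ f=>⟨0,2,2⟩ g=>⟨1,1⟩
  e1=⟨0,1⟩ f=>⟨2,0,2⟩ g=>⟨2,0⟩
  result₁ = (1 2; 1 0)
2) trace h;k:
  e0=⟨1,0⟩ h=>⟨2,0⟩ k=>⟨2,1⟩
  e1=⟨0,1⟩ h=>⟨0,1⟩ k=>⟨2,0⟩
  result₂ = (2 2; 1 0)
Equal? NO — does not commute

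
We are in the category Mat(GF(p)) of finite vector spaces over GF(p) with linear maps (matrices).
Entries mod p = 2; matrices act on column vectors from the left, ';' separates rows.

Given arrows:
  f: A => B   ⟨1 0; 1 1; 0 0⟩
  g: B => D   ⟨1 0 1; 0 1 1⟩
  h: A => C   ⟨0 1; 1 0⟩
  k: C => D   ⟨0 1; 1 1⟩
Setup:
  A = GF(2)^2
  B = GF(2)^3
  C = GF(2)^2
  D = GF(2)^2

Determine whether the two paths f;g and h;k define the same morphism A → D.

1) trace f;g:
  e0=⟨1,0⟩ f=>⟨1,1,0⟩ g=>⟨1,1⟩
  e1=⟨0,1⟩ f=>⟨0,1,0⟩ g=>⟨0,1⟩
  result₁ = ⟨1 0; 1 1⟩
2) trace h;k:
  e0=⟨1,0⟩ h=>⟨0,1⟩ k=>⟨1,1⟩
  e1=⟨0,1⟩ h=>⟨1,0⟩ k=>⟨0,1⟩
  result₂ = ⟨1 0; 1 1⟩
Equal? YES — commutes

Answer: COMMUTES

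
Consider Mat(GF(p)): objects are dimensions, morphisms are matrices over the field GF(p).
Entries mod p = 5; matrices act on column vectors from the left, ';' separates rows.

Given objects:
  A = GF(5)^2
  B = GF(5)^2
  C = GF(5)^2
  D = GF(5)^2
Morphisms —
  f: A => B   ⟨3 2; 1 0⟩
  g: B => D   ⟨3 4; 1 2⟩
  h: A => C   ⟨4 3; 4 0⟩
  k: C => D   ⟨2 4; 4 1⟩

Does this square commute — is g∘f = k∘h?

Answer: DOES NOT COMMUTE

Work:
1) trace f;g:
  e0=(1,0) f=>(3,1) g=>(3,0)
  e1=(0,1) f=>(2,0) g=>(1,2)
  composite₁ = ⟨3 1; 0 2⟩
2) trace h;k:
  e0=(1,0) h=>(4,4) k=>(4,0)
  e1=(0,1) h=>(3,0) k=>(1,2)
  composite₂ = ⟨4 1; 0 2⟩
Equal? NO — does not commute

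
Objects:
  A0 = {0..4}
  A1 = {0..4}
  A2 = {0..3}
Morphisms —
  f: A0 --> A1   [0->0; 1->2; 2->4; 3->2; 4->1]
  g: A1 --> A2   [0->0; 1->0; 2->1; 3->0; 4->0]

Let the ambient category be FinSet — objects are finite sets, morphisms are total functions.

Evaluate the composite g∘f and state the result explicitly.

  0 f-->0 g-->0
  1 f-->2 g-->1
  2 f-->4 g-->0
  3 f-->2 g-->1
  4 f-->1 g-->0
composite: [0->0; 1->1; 2->0; 3->1; 4->0]

Answer: [0->0; 1->1; 2->0; 3->1; 4->0]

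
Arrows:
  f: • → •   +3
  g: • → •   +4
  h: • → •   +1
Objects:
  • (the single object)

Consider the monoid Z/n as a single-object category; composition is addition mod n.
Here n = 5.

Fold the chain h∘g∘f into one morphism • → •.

Answer: +3

Work:
  0 +3≡3 +4≡2 +1≡3  (mod 5)
result: +3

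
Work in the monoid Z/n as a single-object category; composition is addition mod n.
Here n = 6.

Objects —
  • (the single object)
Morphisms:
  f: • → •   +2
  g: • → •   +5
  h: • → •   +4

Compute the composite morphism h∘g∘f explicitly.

Answer: +5

Derivation:
  0 +2≡2 +5≡1 +4≡5  (mod 6)
composite: +5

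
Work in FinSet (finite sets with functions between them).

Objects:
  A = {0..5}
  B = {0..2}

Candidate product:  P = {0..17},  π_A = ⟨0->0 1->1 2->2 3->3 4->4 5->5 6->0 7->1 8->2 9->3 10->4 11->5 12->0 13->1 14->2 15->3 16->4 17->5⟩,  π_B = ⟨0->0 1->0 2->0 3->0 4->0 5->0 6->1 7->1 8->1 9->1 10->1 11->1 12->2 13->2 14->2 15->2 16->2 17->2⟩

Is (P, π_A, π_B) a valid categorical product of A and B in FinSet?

Answer: VALID PRODUCT

Trace:
|A|·|B| = 6·3 = 18;  |P| = 18
Check the pairing map k ↦ (π_A(k), π_B(k)):
  0 -> (0,0)
  1 -> (1,0)
  2 -> (2,0)
  3 -> (3,0)
  4 -> (4,0)
  5 -> (5,0)
  6 -> (0,1)
  7 -> (1,1)
  8 -> (2,1)
  9 -> (3,1)
  10 -> (4,1)
  11 -> (5,1)
  12 -> (0,2)
  13 -> (1,2)
  14 -> (2,2)
  15 -> (3,2)
  16 -> (4,2)
  17 -> (5,2)
distinct pairs in image: 18 / 18 needed
  → bijection onto A×B; projections well-typed.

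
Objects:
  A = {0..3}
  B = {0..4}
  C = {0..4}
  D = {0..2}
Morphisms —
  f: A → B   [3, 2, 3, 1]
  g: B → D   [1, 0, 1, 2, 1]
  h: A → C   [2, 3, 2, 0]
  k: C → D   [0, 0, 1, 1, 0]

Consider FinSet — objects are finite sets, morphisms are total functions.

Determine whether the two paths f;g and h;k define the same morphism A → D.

Along f;g (path 1):
  0 f→3 g→2
  1 f→2 g→1
  2 f→3 g→2
  3 f→1 g→0
  result₁ = [2, 1, 2, 0]
Along h;k (path 2):
  0 h→2 k→1
  1 h→3 k→1
  2 h→2 k→1
  3 h→0 k→0
  result₂ = [1, 1, 1, 0]
Equal? distinct morphisms ✗

Answer: DOES NOT COMMUTE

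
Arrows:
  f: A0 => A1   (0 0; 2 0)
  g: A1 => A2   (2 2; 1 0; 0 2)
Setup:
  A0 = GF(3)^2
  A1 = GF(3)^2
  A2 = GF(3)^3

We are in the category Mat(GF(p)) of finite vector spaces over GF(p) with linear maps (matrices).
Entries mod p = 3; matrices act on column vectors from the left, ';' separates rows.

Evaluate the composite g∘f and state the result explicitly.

  e0=⟨1,0⟩ f=>⟨0,2⟩ g=>⟨1,0,1⟩
  e1=⟨0,1⟩ f=>⟨0,0⟩ g=>⟨0,0,0⟩
result: (1 0; 0 0; 1 0)

Answer: (1 0; 0 0; 1 0)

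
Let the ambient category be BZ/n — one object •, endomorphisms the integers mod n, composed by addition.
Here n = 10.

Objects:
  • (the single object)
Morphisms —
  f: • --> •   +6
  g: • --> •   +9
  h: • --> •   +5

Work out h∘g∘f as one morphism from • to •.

  0 +6≡6 +9≡5 +5≡0  (mod 10)
result: +0

Answer: +0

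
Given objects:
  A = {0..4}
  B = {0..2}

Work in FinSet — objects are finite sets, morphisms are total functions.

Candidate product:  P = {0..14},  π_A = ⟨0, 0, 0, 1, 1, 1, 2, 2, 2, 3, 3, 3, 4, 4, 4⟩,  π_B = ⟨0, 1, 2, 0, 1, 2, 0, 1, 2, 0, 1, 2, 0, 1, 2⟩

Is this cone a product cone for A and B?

|A|·|B| = 5·3 = 15;  |P| = 15
Check the pairing map k ↦ (π_A(k), π_B(k)):
  0 -> (0,0)
  1 -> (0,1)
  2 -> (0,2)
  3 -> (1,0)
  4 -> (1,1)
  5 -> (1,2)
  6 -> (2,0)
  7 -> (2,1)
  8 -> (2,2)
  9 -> (3,0)
  10 -> (3,1)
  11 -> (3,2)
  12 -> (4,0)
  13 -> (4,1)
  14 -> (4,2)
distinct pairs in image: 15 / 15 needed
  → bijection onto A×B; projections well-typed.

Answer: VALID PRODUCT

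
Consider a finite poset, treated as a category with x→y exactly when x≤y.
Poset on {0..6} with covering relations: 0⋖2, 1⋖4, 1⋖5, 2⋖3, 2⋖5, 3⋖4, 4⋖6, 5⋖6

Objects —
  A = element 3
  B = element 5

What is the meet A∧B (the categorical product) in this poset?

Lower bounds of A=3 and B=5: {0,2}
  0 ≤ 2
  2 ≤ 2
glb = 2

Answer: A∧B = 2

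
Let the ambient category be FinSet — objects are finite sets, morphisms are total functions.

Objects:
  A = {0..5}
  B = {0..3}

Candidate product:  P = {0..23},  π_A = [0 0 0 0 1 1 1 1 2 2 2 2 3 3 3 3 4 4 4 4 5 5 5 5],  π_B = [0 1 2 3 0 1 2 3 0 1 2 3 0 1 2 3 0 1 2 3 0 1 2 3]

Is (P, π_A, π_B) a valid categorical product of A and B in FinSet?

|A|·|B| = 6·4 = 24;  |P| = 24
Check the pairing map k ↦ (π_A(k), π_B(k)):
  0 ↦ (0,0)
  1 ↦ (0,1)
  2 ↦ (0,2)
  3 ↦ (0,3)
  4 ↦ (1,0)
  5 ↦ (1,1)
  6 ↦ (1,2)
  7 ↦ (1,3)
  8 ↦ (2,0)
  9 ↦ (2,1)
  10 ↦ (2,2)
  11 ↦ (2,3)
  12 ↦ (3,0)
  13 ↦ (3,1)
  14 ↦ (3,2)
  15 ↦ (3,3)
  16 ↦ (4,0)
  17 ↦ (4,1)
  18 ↦ (4,2)
  19 ↦ (4,3)
  20 ↦ (5,0)
  21 ↦ (5,1)
  22 ↦ (5,2)
  23 ↦ (5,3)
distinct pairs in image: 24 / 24 needed
  → bijection onto A×B; projections well-typed.

Answer: VALID PRODUCT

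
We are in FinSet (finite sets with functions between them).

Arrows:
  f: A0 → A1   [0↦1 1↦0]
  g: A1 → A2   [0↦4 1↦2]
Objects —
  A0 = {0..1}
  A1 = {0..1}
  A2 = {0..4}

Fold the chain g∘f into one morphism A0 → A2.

  0 f→1 g→2
  1 f→0 g→4
result: [0↦2 1↦4]

Answer: [0↦2 1↦4]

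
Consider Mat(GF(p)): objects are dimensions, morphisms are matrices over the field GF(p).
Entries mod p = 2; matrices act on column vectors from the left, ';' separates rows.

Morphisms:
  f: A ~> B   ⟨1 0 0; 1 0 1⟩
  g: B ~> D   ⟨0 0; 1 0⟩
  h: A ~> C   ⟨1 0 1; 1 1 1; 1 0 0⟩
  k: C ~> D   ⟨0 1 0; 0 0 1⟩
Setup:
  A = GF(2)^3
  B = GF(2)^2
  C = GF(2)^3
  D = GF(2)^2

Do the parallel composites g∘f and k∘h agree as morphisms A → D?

Answer: DOES NOT COMMUTE

Work:
Along f;g (path 1):
  e0=[1,0,0] f~>[1,1] g~>[0,1]
  e1=[0,1,0] f~>[0,0] g~>[0,0]
  e2=[0,0,1] f~>[0,1] g~>[0,0]
  result₁ = ⟨0 0 0; 1 0 0⟩
Along h;k (path 2):
  e0=[1,0,0] h~>[1,1,1] k~>[1,1]
  e1=[0,1,0] h~>[0,1,0] k~>[1,0]
  e2=[0,0,1] h~>[1,1,0] k~>[1,0]
  result₂ = ⟨1 1 1; 1 0 0⟩
Equal? NO — does not commute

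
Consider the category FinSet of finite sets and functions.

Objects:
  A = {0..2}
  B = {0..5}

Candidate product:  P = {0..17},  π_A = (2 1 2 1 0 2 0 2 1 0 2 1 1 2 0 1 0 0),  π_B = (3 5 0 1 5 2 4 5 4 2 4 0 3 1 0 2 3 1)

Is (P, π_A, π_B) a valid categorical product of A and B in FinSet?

|A|·|B| = 3·6 = 18;  |P| = 18
Check the pairing map k ↦ (π_A(k), π_B(k)):
  0 -> (2,3)
  1 -> (1,5)
  2 -> (2,0)
  3 -> (1,1)
  4 -> (0,5)
  5 -> (2,2)
  6 -> (0,4)
  7 -> (2,5)
  8 -> (1,4)
  9 -> (0,2)
  10 -> (2,4)
  11 -> (1,0)
  12 -> (1,3)
  13 -> (2,1)
  14 -> (0,0)
  15 -> (1,2)
  16 -> (0,3)
  17 -> (0,1)
distinct pairs in image: 18 / 18 needed
  → bijection onto A×B; projections well-typed.

Answer: VALID PRODUCT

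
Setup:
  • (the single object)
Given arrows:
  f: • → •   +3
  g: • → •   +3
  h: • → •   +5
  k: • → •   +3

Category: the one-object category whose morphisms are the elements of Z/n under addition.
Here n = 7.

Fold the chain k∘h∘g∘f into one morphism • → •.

Answer: +0

Work:
  0 +3≡3 +3≡6 +5≡4 +3≡0  (mod 7)
result: +0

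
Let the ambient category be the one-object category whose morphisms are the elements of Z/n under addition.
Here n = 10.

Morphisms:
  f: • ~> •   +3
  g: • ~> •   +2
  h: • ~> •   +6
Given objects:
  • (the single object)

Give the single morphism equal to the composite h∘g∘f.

  0 +3≡3 +2≡5 +6≡1  (mod 10)
⟦path⟧: +1

Answer: +1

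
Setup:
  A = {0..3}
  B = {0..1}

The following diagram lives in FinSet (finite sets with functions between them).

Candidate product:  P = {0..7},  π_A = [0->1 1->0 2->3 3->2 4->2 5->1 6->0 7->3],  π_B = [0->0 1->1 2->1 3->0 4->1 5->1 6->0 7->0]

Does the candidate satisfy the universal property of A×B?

Answer: VALID PRODUCT

Work:
|A|·|B| = 4·2 = 8;  |P| = 8
Check the pairing map k ↦ (π_A(k), π_B(k)):
  0 -> (1,0)
  1 -> (0,1)
  2 -> (3,1)
  3 -> (2,0)
  4 -> (2,1)
  5 -> (1,1)
  6 -> (0,0)
  7 -> (3,0)
distinct pairs in image: 8 / 8 needed
  → bijection onto A×B; projections well-typed.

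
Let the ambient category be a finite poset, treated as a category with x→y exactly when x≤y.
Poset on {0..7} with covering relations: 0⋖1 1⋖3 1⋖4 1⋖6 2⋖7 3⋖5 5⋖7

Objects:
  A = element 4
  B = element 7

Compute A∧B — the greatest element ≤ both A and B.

Lower bounds of A=4 and B=7: {0,1}
  0 ⊑ 1
  1 ⊑ 1
glb = 1

Answer: A∧B = 1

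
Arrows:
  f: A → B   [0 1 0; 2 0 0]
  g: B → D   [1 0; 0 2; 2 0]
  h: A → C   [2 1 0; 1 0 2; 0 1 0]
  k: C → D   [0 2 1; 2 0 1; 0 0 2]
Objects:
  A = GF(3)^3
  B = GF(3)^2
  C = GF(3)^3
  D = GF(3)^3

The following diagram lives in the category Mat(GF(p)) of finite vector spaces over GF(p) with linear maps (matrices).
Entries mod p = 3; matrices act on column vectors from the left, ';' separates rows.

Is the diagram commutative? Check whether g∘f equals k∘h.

Answer: DOES NOT COMMUTE

Work:
Path 1 = f;g:
  e0=⟨1,0,0⟩ f→⟨0,2⟩ g→⟨0,1,0⟩
  e1=⟨0,1,0⟩ f→⟨1,0⟩ g→⟨1,0,2⟩
  e2=⟨0,0,1⟩ f→⟨0,0⟩ g→⟨0,0,0⟩
  result₁ = [0 1 0; 1 0 0; 0 2 0]
Path 2 = h;k:
  e0=⟨1,0,0⟩ h→⟨2,1,0⟩ k→⟨2,1,0⟩
  e1=⟨0,1,0⟩ h→⟨1,0,1⟩ k→⟨1,0,2⟩
  e2=⟨0,0,1⟩ h→⟨0,2,0⟩ k→⟨1,0,0⟩
  result₂ = [2 1 1; 1 0 0; 0 2 0]
Equal? differ; not commutative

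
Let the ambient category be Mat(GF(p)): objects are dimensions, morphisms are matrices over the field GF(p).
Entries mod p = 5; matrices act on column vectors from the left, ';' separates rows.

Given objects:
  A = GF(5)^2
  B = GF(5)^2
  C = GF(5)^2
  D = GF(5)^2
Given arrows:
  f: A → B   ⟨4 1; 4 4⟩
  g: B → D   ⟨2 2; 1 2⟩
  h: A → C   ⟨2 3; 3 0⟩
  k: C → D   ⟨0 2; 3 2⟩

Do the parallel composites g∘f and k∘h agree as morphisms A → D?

Answer: COMMUTES

Work:
Path 1 = f;g:
  e0=(1,0) f→(4,4) g→(1,2)
  e1=(0,1) f→(1,4) g→(0,4)
  ⟦path⟧₁ = ⟨1 0; 2 4⟩
Path 2 = h;k:
  e0=(1,0) h→(2,3) k→(1,2)
  e1=(0,1) h→(3,0) k→(0,4)
  ⟦path⟧₂ = ⟨1 0; 2 4⟩
Equal? same morphism ✓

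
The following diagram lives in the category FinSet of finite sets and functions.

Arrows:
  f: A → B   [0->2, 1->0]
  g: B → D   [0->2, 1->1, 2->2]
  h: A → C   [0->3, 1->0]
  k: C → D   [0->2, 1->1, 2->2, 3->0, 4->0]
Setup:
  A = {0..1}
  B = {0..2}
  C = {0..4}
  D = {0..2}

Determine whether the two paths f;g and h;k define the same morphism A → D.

Answer: DOES NOT COMMUTE

Work:
1) trace f;g:
  0 f→2 g→2
  1 f→0 g→2
  composite₁ = [0->2, 1->2]
2) trace h;k:
  0 h→3 k→0
  1 h→0 k→2
  composite₂ = [0->0, 1->2]
Equal? differ; not commutative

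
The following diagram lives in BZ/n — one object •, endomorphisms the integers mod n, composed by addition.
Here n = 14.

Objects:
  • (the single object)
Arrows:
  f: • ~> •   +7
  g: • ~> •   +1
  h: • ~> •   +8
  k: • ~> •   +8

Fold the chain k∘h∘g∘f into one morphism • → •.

Answer: +10

Work:
  0 +7≡7 +1≡8 +8≡2 +8≡10  (mod 14)
result: +10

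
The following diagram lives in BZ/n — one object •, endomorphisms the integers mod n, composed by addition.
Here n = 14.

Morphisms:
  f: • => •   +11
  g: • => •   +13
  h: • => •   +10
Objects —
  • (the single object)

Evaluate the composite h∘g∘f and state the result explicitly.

Answer: +6

Work:
  0 +11≡11 +13≡10 +10≡6  (mod 14)
⟦path⟧: +6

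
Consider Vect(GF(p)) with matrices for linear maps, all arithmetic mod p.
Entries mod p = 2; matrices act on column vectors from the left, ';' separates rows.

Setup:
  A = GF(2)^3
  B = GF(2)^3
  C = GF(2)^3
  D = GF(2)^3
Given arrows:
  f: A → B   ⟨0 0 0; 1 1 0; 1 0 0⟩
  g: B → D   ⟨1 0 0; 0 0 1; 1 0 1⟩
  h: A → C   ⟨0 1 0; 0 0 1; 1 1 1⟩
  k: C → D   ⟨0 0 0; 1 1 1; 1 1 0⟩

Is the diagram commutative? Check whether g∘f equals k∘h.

Path 1 = f;g:
  e0=(1,0,0) f→(0,1,1) g→(0,1,1)
  e1=(0,1,0) f→(0,1,0) g→(0,0,0)
  e2=(0,0,1) f→(0,0,0) g→(0,0,0)
  ⟦path⟧₁ = ⟨0 0 0; 1 0 0; 1 0 0⟩
Path 2 = h;k:
  e0=(1,0,0) h→(0,0,1) k→(0,1,0)
  e1=(0,1,0) h→(1,0,1) k→(0,0,1)
  e2=(0,0,1) h→(0,1,1) k→(0,0,1)
  ⟦path⟧₂ = ⟨0 0 0; 1 0 0; 0 1 1⟩
Equal? NO — does not commute

Answer: DOES NOT COMMUTE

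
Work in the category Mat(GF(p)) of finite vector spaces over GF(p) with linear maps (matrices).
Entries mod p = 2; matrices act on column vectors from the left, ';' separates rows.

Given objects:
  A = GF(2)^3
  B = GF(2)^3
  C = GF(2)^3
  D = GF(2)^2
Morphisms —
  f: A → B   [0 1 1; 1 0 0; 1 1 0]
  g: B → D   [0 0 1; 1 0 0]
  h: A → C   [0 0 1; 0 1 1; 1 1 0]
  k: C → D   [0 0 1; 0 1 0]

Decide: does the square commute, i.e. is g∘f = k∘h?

1) trace f;g:
  e0=(1,0,0) f→(0,1,1) g→(1,0)
  e1=(0,1,0) f→(1,0,1) g→(1,1)
  e2=(0,0,1) f→(1,0,0) g→(0,1)
  result₁ = [1 1 0; 0 1 1]
2) trace h;k:
  e0=(1,0,0) h→(0,0,1) k→(1,0)
  e1=(0,1,0) h→(0,1,1) k→(1,1)
  e2=(0,0,1) h→(1,1,0) k→(0,1)
  result₂ = [1 1 0; 0 1 1]
Equal? YES — commutes

Answer: COMMUTES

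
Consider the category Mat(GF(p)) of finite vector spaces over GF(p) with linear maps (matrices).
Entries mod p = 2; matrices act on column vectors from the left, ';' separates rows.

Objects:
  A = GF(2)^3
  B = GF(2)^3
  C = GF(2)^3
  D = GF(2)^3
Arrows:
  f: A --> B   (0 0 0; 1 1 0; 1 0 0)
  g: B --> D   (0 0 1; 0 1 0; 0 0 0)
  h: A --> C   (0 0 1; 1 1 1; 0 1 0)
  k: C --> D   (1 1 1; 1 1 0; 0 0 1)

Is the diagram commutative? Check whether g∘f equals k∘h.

Answer: DOES NOT COMMUTE

Derivation:
Along f;g (path 1):
  e0=[1,0,0] f-->[0,1,1] g-->[1,1,0]
  e1=[0,1,0] f-->[0,1,0] g-->[0,1,0]
  e2=[0,0,1] f-->[0,0,0] g-->[0,0,0]
  result₁ = (1 0 0; 1 1 0; 0 0 0)
Along h;k (path 2):
  e0=[1,0,0] h-->[0,1,0] k-->[1,1,0]
  e1=[0,1,0] h-->[0,1,1] k-->[0,1,1]
  e2=[0,0,1] h-->[1,1,0] k-->[0,0,0]
  result₂ = (1 0 0; 1 1 0; 0 1 0)
Equal? differ; not commutative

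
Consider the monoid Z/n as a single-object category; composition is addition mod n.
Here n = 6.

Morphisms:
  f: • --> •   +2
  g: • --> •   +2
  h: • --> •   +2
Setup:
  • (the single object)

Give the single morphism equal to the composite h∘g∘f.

  0 +2≡2 +2≡4 +2≡0  (mod 6)
⟦path⟧: +0

Answer: +0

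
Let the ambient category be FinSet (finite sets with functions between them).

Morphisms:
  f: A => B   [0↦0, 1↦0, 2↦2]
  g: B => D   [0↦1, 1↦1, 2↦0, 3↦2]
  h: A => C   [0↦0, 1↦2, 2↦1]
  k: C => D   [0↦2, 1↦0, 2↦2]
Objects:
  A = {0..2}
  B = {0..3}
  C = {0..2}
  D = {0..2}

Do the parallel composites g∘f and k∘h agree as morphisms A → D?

Along f;g (path 1):
  0 f=>0 g=>1
  1 f=>0 g=>1
  2 f=>2 g=>0
  composite₁ = [0↦1, 1↦1, 2↦0]
Along h;k (path 2):
  0 h=>0 k=>2
  1 h=>2 k=>2
  2 h=>1 k=>0
  composite₂ = [0↦2, 1↦2, 2↦0]
Equal? NO — does not commute

Answer: DOES NOT COMMUTE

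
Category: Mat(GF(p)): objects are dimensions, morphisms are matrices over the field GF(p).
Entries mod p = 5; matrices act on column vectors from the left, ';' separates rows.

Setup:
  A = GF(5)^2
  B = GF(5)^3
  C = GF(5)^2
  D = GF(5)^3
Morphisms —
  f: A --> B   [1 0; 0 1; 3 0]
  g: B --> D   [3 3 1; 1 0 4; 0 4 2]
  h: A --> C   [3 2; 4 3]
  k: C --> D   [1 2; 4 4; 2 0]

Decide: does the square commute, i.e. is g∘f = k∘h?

1) trace f;g:
  e0=⟨1,0⟩ f-->⟨1,0,3⟩ g-->⟨1,3,1⟩
  e1=⟨0,1⟩ f-->⟨0,1,0⟩ g-->⟨3,0,4⟩
  ⟦path⟧₁ = [1 3; 3 0; 1 4]
2) trace h;k:
  e0=⟨1,0⟩ h-->⟨3,4⟩ k-->⟨1,3,1⟩
  e1=⟨0,1⟩ h-->⟨2,3⟩ k-->⟨3,0,4⟩
  ⟦path⟧₂ = [1 3; 3 0; 1 4]
Equal? YES — commutes

Answer: COMMUTES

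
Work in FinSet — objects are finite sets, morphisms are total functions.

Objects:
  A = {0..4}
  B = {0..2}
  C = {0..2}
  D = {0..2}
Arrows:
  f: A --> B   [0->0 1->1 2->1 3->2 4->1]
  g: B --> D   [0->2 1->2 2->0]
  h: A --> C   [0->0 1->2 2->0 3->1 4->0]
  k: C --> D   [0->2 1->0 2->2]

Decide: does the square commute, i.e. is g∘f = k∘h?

1) trace f;g:
  0 f-->0 g-->2
  1 f-->1 g-->2
  2 f-->1 g-->2
  3 f-->2 g-->0
  4 f-->1 g-->2
  result₁ = [0->2 1->2 2->2 3->0 4->2]
2) trace h;k:
  0 h-->0 k-->2
  1 h-->2 k-->2
  2 h-->0 k-->2
  3 h-->1 k-->0
  4 h-->0 k-->2
  result₂ = [0->2 1->2 2->2 3->0 4->2]
Equal? equal; square commutes

Answer: COMMUTES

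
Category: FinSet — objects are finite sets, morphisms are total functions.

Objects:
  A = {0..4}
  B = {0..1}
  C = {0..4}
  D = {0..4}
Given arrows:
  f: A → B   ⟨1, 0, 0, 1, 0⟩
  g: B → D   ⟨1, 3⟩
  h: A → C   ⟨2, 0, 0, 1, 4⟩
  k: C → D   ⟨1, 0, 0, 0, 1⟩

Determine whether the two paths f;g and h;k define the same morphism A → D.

Answer: DOES NOT COMMUTE

Trace:
1) trace f;g:
  0 f→1 g→3
  1 f→0 g→1
  2 f→0 g→1
  3 f→1 g→3
  4 f→0 g→1
  result₁ = ⟨3, 1, 1, 3, 1⟩
2) trace h;k:
  0 h→2 k→0
  1 h→0 k→1
  2 h→0 k→1
  3 h→1 k→0
  4 h→4 k→1
  result₂ = ⟨0, 1, 1, 0, 1⟩
Equal? differ; not commutative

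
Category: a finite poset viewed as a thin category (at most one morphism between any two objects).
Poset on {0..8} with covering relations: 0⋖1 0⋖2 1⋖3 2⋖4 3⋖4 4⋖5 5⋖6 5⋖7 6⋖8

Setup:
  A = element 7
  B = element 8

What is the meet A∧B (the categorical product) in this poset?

Common predecessors of 7,8: {0,1,2,3,4,5}
  0 ≤ 5
  1 ≤ 5
  2 ≤ 5
  3 ≤ 5
  4 ≤ 5
  5 ≤ 5
glb = 5

Answer: A∧B = 5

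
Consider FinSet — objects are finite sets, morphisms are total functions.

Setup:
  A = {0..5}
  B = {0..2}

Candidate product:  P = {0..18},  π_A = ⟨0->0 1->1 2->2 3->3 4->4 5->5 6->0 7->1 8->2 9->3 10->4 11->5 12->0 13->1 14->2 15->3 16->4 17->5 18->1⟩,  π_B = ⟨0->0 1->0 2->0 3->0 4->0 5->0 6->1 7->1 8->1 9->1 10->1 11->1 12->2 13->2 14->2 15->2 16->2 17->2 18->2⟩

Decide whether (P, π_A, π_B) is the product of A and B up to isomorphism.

|A|·|B| = 6·3 = 18;  |P| = 19
  → cardinalities differ; no bijection possible.

Answer: NOT A VALID PRODUCT — |P|=19 ≠ |A|·|B|=18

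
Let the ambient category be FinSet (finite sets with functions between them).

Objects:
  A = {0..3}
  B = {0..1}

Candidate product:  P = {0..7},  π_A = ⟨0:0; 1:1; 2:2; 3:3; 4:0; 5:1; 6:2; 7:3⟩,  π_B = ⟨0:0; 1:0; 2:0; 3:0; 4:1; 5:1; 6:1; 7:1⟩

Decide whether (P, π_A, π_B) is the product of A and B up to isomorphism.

Answer: VALID PRODUCT

Work:
|A|·|B| = 4·2 = 8;  |P| = 8
Check the pairing map k ↦ (π_A(k), π_B(k)):
  0 : (0,0)
  1 : (1,0)
  2 : (2,0)
  3 : (3,0)
  4 : (0,1)
  5 : (1,1)
  6 : (2,1)
  7 : (3,1)
distinct pairs in image: 8 / 8 needed
  → bijection onto A×B; projections well-typed.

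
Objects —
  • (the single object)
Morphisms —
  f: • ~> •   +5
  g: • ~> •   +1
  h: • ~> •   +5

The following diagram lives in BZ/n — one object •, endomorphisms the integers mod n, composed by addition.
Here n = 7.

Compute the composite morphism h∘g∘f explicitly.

Answer: +4

Trace:
  0 +5≡5 +1≡6 +5≡4  (mod 7)
⟦path⟧: +4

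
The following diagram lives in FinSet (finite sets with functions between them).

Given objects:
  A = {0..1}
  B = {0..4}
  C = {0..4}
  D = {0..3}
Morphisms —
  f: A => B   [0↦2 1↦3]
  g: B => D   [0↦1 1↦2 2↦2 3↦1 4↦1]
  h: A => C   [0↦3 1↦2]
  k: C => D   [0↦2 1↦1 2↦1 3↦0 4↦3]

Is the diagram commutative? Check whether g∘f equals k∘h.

Answer: DOES NOT COMMUTE

Work:
Along f;g (path 1):
  0 f=>2 g=>2
  1 f=>3 g=>1
  composite₁ = [0↦2 1↦1]
Along h;k (path 2):
  0 h=>3 k=>0
  1 h=>2 k=>1
  composite₂ = [0↦0 1↦1]
Equal? NO — does not commute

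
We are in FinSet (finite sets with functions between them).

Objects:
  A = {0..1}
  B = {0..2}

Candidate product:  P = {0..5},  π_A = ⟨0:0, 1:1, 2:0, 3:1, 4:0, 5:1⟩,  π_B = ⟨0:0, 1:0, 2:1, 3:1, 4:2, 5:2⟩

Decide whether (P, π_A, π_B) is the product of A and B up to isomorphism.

|A|·|B| = 2·3 = 6;  |P| = 6
Check the pairing map k ↦ (π_A(k), π_B(k)):
  0 : (0,0)
  1 : (1,0)
  2 : (0,1)
  3 : (1,1)
  4 : (0,2)
  5 : (1,2)
distinct pairs in image: 6 / 6 needed
  → bijection onto A×B; projections well-typed.

Answer: VALID PRODUCT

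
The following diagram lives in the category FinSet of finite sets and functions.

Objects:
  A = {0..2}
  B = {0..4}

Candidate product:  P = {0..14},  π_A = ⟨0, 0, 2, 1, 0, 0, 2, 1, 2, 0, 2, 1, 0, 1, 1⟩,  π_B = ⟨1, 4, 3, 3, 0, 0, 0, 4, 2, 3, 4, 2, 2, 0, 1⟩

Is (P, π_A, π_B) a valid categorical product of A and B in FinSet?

|A|·|B| = 3·5 = 15;  |P| = 15
Check the pairing map k ↦ (π_A(k), π_B(k)):
  0 -> (0,1)
  1 -> (0,4)
  2 -> (2,3)
  3 -> (1,3)
  4 -> (0,0)
  5 -> (0,0)  ✗ repeats pair of k=4
  6 -> (2,0)
  7 -> (1,4)
  8 -> (2,2)
  9 -> (0,3)
  10 -> (2,4)
  11 -> (1,2)
  12 -> (0,2)
  13 -> (1,0)
  14 -> (1,1)
distinct pairs in image: 14 / 15 needed
  → (0,0) hit at k=4 and k=5

Answer: NOT A VALID PRODUCT — duplicate pair at indices 4,5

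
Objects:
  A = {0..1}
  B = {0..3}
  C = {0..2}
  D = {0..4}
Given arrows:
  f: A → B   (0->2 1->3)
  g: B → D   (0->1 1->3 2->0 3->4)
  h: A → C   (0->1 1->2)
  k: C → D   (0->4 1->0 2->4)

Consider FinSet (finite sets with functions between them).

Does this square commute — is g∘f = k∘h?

Answer: COMMUTES

Derivation:
Along f;g (path 1):
  0 f→2 g→0
  1 f→3 g→4
  ⟦path⟧₁ = (0->0 1->4)
Along h;k (path 2):
  0 h→1 k→0
  1 h→2 k→4
  ⟦path⟧₂ = (0->0 1->4)
Equal? equal; square commutes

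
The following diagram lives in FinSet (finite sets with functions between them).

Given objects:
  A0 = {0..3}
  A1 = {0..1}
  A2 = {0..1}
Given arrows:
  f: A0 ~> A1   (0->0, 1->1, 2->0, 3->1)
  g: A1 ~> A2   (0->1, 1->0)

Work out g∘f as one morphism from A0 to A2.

Answer: (0->1, 1->0, 2->1, 3->0)

Trace:
  0 f~>0 g~>1
  1 f~>1 g~>0
  2 f~>0 g~>1
  3 f~>1 g~>0
composite: (0->1, 1->0, 2->1, 3->0)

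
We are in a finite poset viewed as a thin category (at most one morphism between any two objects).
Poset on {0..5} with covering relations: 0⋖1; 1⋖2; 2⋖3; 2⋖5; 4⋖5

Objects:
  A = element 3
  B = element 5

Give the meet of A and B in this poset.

Answer: A∧B = 2

Trace:
{x : x<=A ∧ x<=B} = {0,1,2}  (A=3, B=5)
  0 <= 2
  1 <= 2
  2 <= 2
glb = 2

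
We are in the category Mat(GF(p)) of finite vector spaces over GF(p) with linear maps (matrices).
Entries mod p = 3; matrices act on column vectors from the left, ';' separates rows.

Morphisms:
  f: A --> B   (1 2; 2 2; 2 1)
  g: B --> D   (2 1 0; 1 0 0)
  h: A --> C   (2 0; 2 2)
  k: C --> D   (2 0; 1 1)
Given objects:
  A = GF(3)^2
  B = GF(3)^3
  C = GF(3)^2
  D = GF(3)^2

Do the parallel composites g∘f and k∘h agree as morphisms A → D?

1) trace f;g:
  e0=⟨1,0⟩ f-->⟨1,2,2⟩ g-->⟨1,1⟩
  e1=⟨0,1⟩ f-->⟨2,2,1⟩ g-->⟨0,2⟩
  ⟦path⟧₁ = (1 0; 1 2)
2) trace h;k:
  e0=⟨1,0⟩ h-->⟨2,2⟩ k-->⟨1,1⟩
  e1=⟨0,1⟩ h-->⟨0,2⟩ k-->⟨0,2⟩
  ⟦path⟧₂ = (1 0; 1 2)
Equal? same morphism ✓

Answer: COMMUTES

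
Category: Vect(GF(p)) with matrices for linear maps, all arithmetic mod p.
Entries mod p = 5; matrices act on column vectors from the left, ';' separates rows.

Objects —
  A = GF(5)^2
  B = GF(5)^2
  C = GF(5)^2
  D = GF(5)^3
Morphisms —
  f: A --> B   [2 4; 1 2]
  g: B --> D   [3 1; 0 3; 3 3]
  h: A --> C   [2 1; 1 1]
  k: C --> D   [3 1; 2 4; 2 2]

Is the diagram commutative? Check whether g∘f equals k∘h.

1) trace f;g:
  e0=⟨1,0⟩ f-->⟨2,1⟩ g-->⟨2,3,4⟩
  e1=⟨0,1⟩ f-->⟨4,2⟩ g-->⟨4,1,3⟩
  ⟦path⟧₁ = [2 4; 3 1; 4 3]
2) trace h;k:
  e0=⟨1,0⟩ h-->⟨2,1⟩ k-->⟨2,3,1⟩
  e1=⟨0,1⟩ h-->⟨1,1⟩ k-->⟨4,1,4⟩
  ⟦path⟧₂ = [2 4; 3 1; 1 4]
Equal? distinct morphisms ✗

Answer: DOES NOT COMMUTE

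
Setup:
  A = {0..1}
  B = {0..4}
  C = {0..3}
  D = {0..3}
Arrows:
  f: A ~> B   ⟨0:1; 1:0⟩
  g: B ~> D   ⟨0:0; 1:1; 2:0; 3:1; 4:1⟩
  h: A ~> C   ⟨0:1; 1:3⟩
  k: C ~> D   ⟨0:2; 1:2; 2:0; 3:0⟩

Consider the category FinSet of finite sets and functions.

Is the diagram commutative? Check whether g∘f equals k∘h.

Answer: DOES NOT COMMUTE

Work:
1) trace f;g:
  0 f~>1 g~>1
  1 f~>0 g~>0
  result₁ = ⟨0:1; 1:0⟩
2) trace h;k:
  0 h~>1 k~>2
  1 h~>3 k~>0
  result₂ = ⟨0:2; 1:0⟩
Equal? differ; not commutative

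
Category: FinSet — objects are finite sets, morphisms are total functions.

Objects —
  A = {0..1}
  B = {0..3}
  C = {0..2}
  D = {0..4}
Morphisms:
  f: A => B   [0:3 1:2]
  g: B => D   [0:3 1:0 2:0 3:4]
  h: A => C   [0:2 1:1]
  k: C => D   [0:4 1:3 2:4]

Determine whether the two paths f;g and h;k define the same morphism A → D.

Path 1 = f;g:
  0 f=>3 g=>4
  1 f=>2 g=>0
  ⟦path⟧₁ = [0:4 1:0]
Path 2 = h;k:
  0 h=>2 k=>4
  1 h=>1 k=>3
  ⟦path⟧₂ = [0:4 1:3]
Equal? NO — does not commute

Answer: DOES NOT COMMUTE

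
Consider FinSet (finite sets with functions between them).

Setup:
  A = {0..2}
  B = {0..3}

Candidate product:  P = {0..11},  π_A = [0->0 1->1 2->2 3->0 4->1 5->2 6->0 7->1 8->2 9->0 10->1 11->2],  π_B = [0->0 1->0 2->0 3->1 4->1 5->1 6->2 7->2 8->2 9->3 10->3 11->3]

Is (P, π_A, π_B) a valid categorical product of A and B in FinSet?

|A|·|B| = 3·4 = 12;  |P| = 12
Check the pairing map k ↦ (π_A(k), π_B(k)):
  0 -> (0,0)
  1 -> (1,0)
  2 -> (2,0)
  3 -> (0,1)
  4 -> (1,1)
  5 -> (2,1)
  6 -> (0,2)
  7 -> (1,2)
  8 -> (2,2)
  9 -> (0,3)
  10 -> (1,3)
  11 -> (2,3)
distinct pairs in image: 12 / 12 needed
  → bijection onto A×B; projections well-typed.

Answer: VALID PRODUCT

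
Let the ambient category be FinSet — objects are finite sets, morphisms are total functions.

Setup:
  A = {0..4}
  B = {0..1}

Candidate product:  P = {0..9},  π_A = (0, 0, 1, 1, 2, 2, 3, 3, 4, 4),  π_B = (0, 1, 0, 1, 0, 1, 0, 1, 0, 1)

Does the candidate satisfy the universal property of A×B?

|A|·|B| = 5·2 = 10;  |P| = 10
Check the pairing map k ↦ (π_A(k), π_B(k)):
  0 ↦ (0,0)
  1 ↦ (0,1)
  2 ↦ (1,0)
  3 ↦ (1,1)
  4 ↦ (2,0)
  5 ↦ (2,1)
  6 ↦ (3,0)
  7 ↦ (3,1)
  8 ↦ (4,0)
  9 ↦ (4,1)
distinct pairs in image: 10 / 10 needed
  → bijection onto A×B; projections well-typed.

Answer: VALID PRODUCT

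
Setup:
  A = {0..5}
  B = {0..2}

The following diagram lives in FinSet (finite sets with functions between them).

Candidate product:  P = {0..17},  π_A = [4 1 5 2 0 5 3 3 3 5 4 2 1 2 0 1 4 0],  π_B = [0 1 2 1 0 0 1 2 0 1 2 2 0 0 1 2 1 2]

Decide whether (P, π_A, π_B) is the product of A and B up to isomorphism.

|A|·|B| = 6·3 = 18;  |P| = 18
Check the pairing map k ↦ (π_A(k), π_B(k)):
  0 : (4,0)
  1 : (1,1)
  2 : (5,2)
  3 : (2,1)
  4 : (0,0)
  5 : (5,0)
  6 : (3,1)
  7 : (3,2)
  8 : (3,0)
  9 : (5,1)
  10 : (4,2)
  11 : (2,2)
  12 : (1,0)
  13 : (2,0)
  14 : (0,1)
  15 : (1,2)
  16 : (4,1)
  17 : (0,2)
distinct pairs in image: 18 / 18 needed
  → bijection onto A×B; projections well-typed.

Answer: VALID PRODUCT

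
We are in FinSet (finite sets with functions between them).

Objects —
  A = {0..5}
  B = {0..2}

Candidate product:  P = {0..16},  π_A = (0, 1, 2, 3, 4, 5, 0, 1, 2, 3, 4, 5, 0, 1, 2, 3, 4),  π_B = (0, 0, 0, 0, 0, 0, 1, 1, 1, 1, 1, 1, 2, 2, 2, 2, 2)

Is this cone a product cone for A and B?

|A|·|B| = 6·3 = 18;  |P| = 17
  → cardinalities differ; no bijection possible.

Answer: NOT A VALID PRODUCT — |P|=17 ≠ |A|·|B|=18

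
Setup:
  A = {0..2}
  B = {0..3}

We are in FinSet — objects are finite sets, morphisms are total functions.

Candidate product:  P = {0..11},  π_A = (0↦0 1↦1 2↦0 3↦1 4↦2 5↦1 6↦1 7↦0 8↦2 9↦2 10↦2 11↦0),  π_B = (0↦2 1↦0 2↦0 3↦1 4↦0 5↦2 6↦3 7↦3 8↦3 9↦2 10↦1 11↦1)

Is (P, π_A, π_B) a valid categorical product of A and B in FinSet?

|A|·|B| = 3·4 = 12;  |P| = 12
Check the pairing map k ↦ (π_A(k), π_B(k)):
  0 ↦ (0,2)
  1 ↦ (1,0)
  2 ↦ (0,0)
  3 ↦ (1,1)
  4 ↦ (2,0)
  5 ↦ (1,2)
  6 ↦ (1,3)
  7 ↦ (0,3)
  8 ↦ (2,3)
  9 ↦ (2,2)
  10 ↦ (2,1)
  11 ↦ (0,1)
distinct pairs in image: 12 / 12 needed
  → bijection onto A×B; projections well-typed.

Answer: VALID PRODUCT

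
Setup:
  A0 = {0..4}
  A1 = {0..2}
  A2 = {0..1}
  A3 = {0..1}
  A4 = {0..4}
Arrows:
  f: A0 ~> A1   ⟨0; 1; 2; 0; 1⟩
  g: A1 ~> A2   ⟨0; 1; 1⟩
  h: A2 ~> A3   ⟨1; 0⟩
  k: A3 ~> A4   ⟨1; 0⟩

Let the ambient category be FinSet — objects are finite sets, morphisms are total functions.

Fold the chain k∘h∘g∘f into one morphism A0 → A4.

  0 f~>0 g~>0 h~>1 k~>0
  1 f~>1 g~>1 h~>0 k~>1
  2 f~>2 g~>1 h~>0 k~>1
  3 f~>0 g~>0 h~>1 k~>0
  4 f~>1 g~>1 h~>0 k~>1
⟦path⟧: ⟨0; 1; 1; 0; 1⟩

Answer: ⟨0; 1; 1; 0; 1⟩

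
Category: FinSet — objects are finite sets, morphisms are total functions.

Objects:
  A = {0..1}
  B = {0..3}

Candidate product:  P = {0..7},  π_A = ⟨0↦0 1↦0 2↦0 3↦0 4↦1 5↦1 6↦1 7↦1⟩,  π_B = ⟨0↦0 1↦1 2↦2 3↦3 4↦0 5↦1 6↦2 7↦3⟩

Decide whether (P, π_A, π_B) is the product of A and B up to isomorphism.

|A|·|B| = 2·4 = 8;  |P| = 8
Check the pairing map k ↦ (π_A(k), π_B(k)):
  0 ↦ (0,0)
  1 ↦ (0,1)
  2 ↦ (0,2)
  3 ↦ (0,3)
  4 ↦ (1,0)
  5 ↦ (1,1)
  6 ↦ (1,2)
  7 ↦ (1,3)
distinct pairs in image: 8 / 8 needed
  → bijection onto A×B; projections well-typed.

Answer: VALID PRODUCT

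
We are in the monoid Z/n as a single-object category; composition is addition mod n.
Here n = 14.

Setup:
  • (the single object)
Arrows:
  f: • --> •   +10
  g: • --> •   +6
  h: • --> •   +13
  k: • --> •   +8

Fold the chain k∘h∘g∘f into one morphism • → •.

  0 +10≡10 +6≡2 +13≡1 +8≡9  (mod 14)
result: +9

Answer: +9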